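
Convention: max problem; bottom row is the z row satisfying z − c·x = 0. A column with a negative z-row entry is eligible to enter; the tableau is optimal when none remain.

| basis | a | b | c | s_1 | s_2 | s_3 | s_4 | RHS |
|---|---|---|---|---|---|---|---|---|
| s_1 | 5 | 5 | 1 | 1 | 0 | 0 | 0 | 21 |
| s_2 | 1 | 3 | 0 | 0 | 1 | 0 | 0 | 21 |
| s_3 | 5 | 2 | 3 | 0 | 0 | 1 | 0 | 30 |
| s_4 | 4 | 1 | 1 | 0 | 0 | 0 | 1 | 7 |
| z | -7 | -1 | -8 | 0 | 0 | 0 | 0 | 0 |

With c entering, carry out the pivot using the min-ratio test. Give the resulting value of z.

56

Ratio test on column c — row 1: 21/1 = 21; row 2: entry 0 ≤ 0; row 3: 30/3 = 10; row 4: 7/1 = 7. Minimum is 7 at row 4 (s_4 leaves); pivot element 1.
Pivot on row 4; the z-row RHS becomes 0 − (-8)·7 = 56.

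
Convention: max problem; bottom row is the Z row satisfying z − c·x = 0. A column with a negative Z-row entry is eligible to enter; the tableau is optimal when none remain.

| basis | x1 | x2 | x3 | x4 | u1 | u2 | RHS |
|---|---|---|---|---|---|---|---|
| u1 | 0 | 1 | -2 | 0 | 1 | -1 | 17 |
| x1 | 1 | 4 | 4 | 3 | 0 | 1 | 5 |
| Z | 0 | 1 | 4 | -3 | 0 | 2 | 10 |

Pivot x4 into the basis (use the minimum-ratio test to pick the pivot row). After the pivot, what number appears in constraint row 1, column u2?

Ratio test on column x4 — row 1: entry 0 ≤ 0; row 2: 5/3 = 5/3. Minimum is 5/3 at row 2 (x1 leaves); pivot element 3.
Divide row 2 by 3; eliminate column x4 from the other rows.
Row 1 update in column u2: -1 − 0·(1/3) = -1.

-1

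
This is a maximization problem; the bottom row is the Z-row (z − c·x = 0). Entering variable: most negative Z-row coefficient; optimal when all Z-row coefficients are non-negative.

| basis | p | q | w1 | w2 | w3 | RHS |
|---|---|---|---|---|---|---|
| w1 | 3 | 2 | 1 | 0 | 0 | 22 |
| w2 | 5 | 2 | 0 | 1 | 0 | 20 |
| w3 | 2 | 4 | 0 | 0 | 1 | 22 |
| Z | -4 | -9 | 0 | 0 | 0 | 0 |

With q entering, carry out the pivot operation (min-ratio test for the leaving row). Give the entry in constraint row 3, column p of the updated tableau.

Ratio test on column q — row 1: 22/2 = 11; row 2: 20/2 = 10; row 3: 22/4 = 11/2. Minimum is 11/2 at row 3 (w3 leaves); pivot element 4.
Divide row 3 by 4; eliminate column q from the other rows.
In the new row 3, the p entry is the old entry divided by the pivot: 2/4 = 1/2.

1/2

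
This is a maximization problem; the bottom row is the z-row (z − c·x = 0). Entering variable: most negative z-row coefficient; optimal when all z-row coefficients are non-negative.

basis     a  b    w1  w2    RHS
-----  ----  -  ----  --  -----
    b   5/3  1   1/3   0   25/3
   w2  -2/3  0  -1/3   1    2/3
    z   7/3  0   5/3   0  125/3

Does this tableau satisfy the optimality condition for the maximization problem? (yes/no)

Every z-row coefficient is ≥ 0, so the tableau is optimal.

yes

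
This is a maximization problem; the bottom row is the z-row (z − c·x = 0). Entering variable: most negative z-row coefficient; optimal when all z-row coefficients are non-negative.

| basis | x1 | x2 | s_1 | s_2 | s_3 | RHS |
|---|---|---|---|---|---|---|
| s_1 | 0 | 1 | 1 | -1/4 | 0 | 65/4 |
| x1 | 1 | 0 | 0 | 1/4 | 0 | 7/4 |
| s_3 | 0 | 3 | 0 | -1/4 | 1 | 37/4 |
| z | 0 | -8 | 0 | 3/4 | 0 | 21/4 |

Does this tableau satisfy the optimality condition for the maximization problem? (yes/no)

no

The z-row has a negative entry -8 in column x2, so it is not optimal.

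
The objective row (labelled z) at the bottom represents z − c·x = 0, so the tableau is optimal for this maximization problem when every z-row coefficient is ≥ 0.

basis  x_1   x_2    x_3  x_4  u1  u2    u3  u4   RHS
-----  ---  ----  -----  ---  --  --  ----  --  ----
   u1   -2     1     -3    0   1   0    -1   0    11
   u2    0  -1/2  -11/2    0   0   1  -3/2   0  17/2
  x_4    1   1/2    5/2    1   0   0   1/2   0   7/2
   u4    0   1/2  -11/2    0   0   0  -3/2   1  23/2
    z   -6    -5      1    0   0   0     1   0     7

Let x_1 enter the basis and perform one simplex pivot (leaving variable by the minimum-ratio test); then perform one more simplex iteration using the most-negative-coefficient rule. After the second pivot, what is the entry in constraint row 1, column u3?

Ratio test on column x_1 — row 1: entry -2 ≤ 0; row 2: entry 0 ≤ 0; row 3: (7/2)/1 = 7/2; row 4: entry 0 ≤ 0. Minimum is 7/2 at row 3 (x_4 leaves); pivot element 1.
Divide row 3 by 1; eliminate column x_1 from the other rows.
Second iteration: most negative z-row entry is -2 in column x_2, so x_2 enters.
Ratio test on column x_2 — row 1: 18/2 = 9; row 2: entry -1/2 ≤ 0; row 3: (7/2)/(1/2) = 7; row 4: (23/2)/(1/2) = 23. Minimum is 7 at row 3 (x_1 leaves); pivot element 1/2.
Divide row 3 by 1/2; eliminate column x_2 from the other rows.
After both pivots, the entry at constraint row 1, column u3 is -2.

-2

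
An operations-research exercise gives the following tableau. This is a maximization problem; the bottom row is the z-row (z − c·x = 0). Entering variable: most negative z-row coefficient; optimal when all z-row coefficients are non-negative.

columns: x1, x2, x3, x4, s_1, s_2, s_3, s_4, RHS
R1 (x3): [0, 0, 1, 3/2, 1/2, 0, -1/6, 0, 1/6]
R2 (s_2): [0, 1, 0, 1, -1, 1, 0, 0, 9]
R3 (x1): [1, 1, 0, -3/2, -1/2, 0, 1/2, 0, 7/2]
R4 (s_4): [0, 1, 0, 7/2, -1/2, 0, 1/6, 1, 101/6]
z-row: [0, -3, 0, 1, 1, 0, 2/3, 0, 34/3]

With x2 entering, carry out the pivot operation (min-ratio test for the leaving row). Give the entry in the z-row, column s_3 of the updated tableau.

13/6

Ratio test on column x2 — row 1: entry 0 ≤ 0; row 2: 9/1 = 9; row 3: (7/2)/1 = 7/2; row 4: (101/6)/1 = 101/6. Minimum is 7/2 at row 3 (x1 leaves); pivot element 1.
Divide row 3 by 1; eliminate column x2 from the other rows.
z-row update in column s_3: 2/3 − (-3)·(1/2) = 13/6.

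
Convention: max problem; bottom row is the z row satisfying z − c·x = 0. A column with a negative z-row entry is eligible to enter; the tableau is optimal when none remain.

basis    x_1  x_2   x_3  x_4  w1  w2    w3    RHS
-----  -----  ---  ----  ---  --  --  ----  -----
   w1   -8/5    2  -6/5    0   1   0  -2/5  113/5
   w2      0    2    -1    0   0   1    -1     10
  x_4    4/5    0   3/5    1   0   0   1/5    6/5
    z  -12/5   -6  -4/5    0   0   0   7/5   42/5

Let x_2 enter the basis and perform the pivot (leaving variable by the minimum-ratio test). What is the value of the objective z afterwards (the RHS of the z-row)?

192/5

Ratio test on column x_2 — row 1: (113/5)/2 = 113/10; row 2: 10/2 = 5; row 3: entry 0 ≤ 0. Minimum is 5 at row 2 (w2 leaves); pivot element 2.
Pivot on row 2; the z-row RHS becomes 42/5 − (-6)·5 = 192/5.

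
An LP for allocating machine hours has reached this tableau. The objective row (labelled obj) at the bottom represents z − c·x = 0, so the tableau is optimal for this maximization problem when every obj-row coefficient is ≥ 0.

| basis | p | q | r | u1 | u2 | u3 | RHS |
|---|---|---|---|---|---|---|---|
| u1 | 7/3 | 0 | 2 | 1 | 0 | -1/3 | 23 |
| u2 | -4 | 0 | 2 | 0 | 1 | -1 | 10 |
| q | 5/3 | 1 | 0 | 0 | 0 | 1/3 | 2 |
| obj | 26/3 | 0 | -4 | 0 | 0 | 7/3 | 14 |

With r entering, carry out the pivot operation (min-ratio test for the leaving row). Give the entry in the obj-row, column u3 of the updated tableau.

Ratio test on column r — row 1: 23/2 = 23/2; row 2: 10/2 = 5; row 3: entry 0 ≤ 0. Minimum is 5 at row 2 (u2 leaves); pivot element 2.
Divide row 2 by 2; eliminate column r from the other rows.
obj-row update in column u3: 7/3 − (-4)·(-1/2) = 1/3.

1/3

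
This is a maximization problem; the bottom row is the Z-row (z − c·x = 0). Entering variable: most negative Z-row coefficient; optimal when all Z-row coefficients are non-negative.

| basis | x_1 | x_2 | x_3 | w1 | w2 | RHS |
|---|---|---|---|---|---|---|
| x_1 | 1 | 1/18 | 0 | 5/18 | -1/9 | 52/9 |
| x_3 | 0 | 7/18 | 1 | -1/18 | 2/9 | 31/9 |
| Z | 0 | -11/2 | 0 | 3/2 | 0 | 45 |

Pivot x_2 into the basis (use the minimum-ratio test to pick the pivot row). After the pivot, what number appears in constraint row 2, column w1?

Ratio test on column x_2 — row 1: (52/9)/(1/18) = 104; row 2: (31/9)/(7/18) = 62/7. Minimum is 62/7 at row 2 (x_3 leaves); pivot element 7/18.
Divide row 2 by 7/18; eliminate column x_2 from the other rows.
In the new row 2, the w1 entry is the old entry divided by the pivot: (-1/18)/(7/18) = -1/7.

-1/7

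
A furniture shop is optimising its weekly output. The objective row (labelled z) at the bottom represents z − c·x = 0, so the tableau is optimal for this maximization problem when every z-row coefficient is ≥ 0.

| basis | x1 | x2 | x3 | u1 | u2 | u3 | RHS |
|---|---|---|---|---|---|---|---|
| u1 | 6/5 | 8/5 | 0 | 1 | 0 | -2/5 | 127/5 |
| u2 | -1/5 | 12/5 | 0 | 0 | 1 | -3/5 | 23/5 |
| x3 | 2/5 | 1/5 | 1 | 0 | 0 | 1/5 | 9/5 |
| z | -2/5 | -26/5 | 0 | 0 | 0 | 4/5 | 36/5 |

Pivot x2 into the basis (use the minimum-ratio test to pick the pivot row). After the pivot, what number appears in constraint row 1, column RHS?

67/3

Ratio test on column x2 — row 1: (127/5)/(8/5) = 127/8; row 2: (23/5)/(12/5) = 23/12; row 3: (9/5)/(1/5) = 9. Minimum is 23/12 at row 2 (u2 leaves); pivot element 12/5.
Divide row 2 by 12/5; eliminate column x2 from the other rows.
Row 1 update in column RHS: 127/5 − (8/5)·(23/12) = 67/3.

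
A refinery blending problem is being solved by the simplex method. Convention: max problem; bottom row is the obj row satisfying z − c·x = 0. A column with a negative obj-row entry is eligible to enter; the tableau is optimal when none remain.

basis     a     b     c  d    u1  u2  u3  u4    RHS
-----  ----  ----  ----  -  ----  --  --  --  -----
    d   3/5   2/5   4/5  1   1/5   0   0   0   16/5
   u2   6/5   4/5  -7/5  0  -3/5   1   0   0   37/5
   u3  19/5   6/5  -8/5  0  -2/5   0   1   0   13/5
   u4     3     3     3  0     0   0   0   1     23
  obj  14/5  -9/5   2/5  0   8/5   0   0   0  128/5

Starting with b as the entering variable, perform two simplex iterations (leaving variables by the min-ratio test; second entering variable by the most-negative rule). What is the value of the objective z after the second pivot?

33

Ratio test on column b — row 1: (16/5)/(2/5) = 8; row 2: (37/5)/(4/5) = 37/4; row 3: (13/5)/(6/5) = 13/6; row 4: 23/3 = 23/3. Minimum is 13/6 at row 3 (u3 leaves); pivot element 6/5.
Pivot on row 3; the obj-row RHS becomes 128/5 − (-9/5)·(13/6) = 59/2.
Next entering variable (most negative obj-row entry -2): c.
Ratio test on column c — row 1: (7/3)/(4/3) = 7/4; row 2: entry -1/3 ≤ 0; row 3: entry -4/3 ≤ 0; row 4: (33/2)/7 = 33/14. Minimum is 7/4 at row 1 (d leaves); pivot element 4/3.
After the second pivot the obj-row RHS is 59/2 − (-2)·(7/4) = 33.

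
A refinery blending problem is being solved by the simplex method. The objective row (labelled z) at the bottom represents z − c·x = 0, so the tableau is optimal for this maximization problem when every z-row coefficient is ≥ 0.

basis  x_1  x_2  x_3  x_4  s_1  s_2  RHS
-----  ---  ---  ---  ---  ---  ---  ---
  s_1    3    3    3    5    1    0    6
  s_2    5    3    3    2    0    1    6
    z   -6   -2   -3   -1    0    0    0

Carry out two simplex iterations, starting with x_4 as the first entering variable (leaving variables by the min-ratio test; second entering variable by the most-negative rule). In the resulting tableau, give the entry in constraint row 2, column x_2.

Ratio test on column x_4 — row 1: 6/5 = 6/5; row 2: 6/2 = 3. Minimum is 6/5 at row 1 (s_1 leaves); pivot element 5.
Divide row 1 by 5; eliminate column x_4 from the other rows.
Second iteration: most negative z-row entry is -27/5 in column x_1, so x_1 enters.
Ratio test on column x_1 — row 1: (6/5)/(3/5) = 2; row 2: (18/5)/(19/5) = 18/19. Minimum is 18/19 at row 2 (s_2 leaves); pivot element 19/5.
Divide row 2 by 19/5; eliminate column x_1 from the other rows.
After both pivots, the entry at constraint row 2, column x_2 is 9/19.

9/19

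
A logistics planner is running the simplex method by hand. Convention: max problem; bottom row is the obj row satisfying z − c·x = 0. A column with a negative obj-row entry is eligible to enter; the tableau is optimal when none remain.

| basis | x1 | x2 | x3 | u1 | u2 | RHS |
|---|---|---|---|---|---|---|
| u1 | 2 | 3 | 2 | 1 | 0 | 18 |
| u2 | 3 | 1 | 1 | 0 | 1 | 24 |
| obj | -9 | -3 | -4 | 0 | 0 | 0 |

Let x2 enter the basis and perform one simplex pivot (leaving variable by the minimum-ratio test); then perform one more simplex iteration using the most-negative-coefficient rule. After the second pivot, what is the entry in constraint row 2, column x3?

1/7

Ratio test on column x2 — row 1: 18/3 = 6; row 2: 24/1 = 24. Minimum is 6 at row 1 (u1 leaves); pivot element 3.
Divide row 1 by 3; eliminate column x2 from the other rows.
Second iteration: most negative obj-row entry is -7 in column x1, so x1 enters.
Ratio test on column x1 — row 1: 6/(2/3) = 9; row 2: 18/(7/3) = 54/7. Minimum is 54/7 at row 2 (u2 leaves); pivot element 7/3.
Divide row 2 by 7/3; eliminate column x1 from the other rows.
After both pivots, the entry at constraint row 2, column x3 is 1/7.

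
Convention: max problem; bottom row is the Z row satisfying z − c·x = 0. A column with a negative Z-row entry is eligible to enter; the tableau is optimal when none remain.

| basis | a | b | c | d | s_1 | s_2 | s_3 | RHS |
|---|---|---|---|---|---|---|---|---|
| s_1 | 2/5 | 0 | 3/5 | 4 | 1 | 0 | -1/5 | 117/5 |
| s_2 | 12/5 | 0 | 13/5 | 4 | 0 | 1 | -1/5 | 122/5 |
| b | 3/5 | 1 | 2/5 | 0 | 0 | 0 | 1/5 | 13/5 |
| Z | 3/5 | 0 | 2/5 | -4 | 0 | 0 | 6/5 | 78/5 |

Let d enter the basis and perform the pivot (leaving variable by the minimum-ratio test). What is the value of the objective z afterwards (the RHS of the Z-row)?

Ratio test on column d — row 1: (117/5)/4 = 117/20; row 2: (122/5)/4 = 61/10; row 3: entry 0 ≤ 0. Minimum is 117/20 at row 1 (s_1 leaves); pivot element 4.
Pivot on row 1; the Z-row RHS becomes 78/5 − (-4)·(117/20) = 39.

39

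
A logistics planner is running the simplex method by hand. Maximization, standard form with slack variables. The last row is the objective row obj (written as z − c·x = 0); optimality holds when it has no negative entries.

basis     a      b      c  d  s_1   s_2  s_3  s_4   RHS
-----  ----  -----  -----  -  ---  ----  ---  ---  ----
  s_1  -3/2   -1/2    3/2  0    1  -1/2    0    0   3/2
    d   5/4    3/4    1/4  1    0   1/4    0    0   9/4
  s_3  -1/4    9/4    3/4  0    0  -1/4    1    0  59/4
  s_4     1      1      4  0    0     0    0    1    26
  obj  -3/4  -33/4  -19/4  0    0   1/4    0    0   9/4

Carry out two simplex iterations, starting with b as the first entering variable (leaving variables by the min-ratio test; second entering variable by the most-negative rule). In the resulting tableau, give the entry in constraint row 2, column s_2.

2/5

Ratio test on column b — row 1: entry -1/2 ≤ 0; row 2: (9/4)/(3/4) = 3; row 3: (59/4)/(9/4) = 59/9; row 4: 26/1 = 26. Minimum is 3 at row 2 (d leaves); pivot element 3/4.
Divide row 2 by 3/4; eliminate column b from the other rows.
Second iteration: most negative obj-row entry is -2 in column c, so c enters.
Ratio test on column c — row 1: 3/(5/3) = 9/5; row 2: 3/(1/3) = 9; row 3: entry 0 ≤ 0; row 4: 23/(11/3) = 69/11. Minimum is 9/5 at row 1 (s_1 leaves); pivot element 5/3.
Divide row 1 by 5/3; eliminate column c from the other rows.
After both pivots, the entry at constraint row 2, column s_2 is 2/5.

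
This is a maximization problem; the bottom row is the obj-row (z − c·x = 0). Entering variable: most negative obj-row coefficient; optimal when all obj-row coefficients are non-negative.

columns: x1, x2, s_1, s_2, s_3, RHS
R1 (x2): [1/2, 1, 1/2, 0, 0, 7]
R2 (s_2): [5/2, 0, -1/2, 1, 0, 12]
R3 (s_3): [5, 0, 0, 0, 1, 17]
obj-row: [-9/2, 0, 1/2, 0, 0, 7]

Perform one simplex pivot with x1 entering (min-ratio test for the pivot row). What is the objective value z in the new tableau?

223/10

Ratio test on column x1 — row 1: 7/(1/2) = 14; row 2: 12/(5/2) = 24/5; row 3: 17/5 = 17/5. Minimum is 17/5 at row 3 (s_3 leaves); pivot element 5.
Pivot on row 3; the obj-row RHS becomes 7 − (-9/2)·(17/5) = 223/10.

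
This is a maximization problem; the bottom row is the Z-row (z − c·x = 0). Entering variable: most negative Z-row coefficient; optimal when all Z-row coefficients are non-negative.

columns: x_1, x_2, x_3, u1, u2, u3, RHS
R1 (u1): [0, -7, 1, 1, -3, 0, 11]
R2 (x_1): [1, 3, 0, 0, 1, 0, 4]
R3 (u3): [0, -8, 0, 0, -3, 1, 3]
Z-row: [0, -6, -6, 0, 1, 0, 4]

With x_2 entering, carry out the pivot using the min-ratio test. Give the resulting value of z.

Ratio test on column x_2 — row 1: entry -7 ≤ 0; row 2: 4/3 = 4/3; row 3: entry -8 ≤ 0. Minimum is 4/3 at row 2 (x_1 leaves); pivot element 3.
Pivot on row 2; the Z-row RHS becomes 4 − (-6)·(4/3) = 12.

12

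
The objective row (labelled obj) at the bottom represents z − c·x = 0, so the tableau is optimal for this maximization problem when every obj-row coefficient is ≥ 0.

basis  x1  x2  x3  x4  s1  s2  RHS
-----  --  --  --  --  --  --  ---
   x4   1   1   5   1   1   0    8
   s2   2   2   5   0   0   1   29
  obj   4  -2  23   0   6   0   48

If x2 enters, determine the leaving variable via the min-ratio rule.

Column x2 entries and ratios — x4: 8/1 = 8; s2: 29/2 = 29/2.
Smallest ratio is 8 in the row of x4, so x4 leaves.

x4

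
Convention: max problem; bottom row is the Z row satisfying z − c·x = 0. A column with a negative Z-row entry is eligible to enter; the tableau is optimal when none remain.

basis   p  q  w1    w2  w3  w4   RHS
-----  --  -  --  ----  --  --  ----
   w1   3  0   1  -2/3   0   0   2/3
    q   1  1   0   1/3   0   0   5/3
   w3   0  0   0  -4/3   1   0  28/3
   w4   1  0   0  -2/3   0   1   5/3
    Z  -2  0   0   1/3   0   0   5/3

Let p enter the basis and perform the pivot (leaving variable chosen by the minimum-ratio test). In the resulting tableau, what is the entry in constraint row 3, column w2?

-4/3

Ratio test on column p — row 1: (2/3)/3 = 2/9; row 2: (5/3)/1 = 5/3; row 3: entry 0 ≤ 0; row 4: (5/3)/1 = 5/3. Minimum is 2/9 at row 1 (w1 leaves); pivot element 3.
Divide row 1 by 3; eliminate column p from the other rows.
Row 3 update in column w2: -4/3 − 0·(-2/9) = -4/3.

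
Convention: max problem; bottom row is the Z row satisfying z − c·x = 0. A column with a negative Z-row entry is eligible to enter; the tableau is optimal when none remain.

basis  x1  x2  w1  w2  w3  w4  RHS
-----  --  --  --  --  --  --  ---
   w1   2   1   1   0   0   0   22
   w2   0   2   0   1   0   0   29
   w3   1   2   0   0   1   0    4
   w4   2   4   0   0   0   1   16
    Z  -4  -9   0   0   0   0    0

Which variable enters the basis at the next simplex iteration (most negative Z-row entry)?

x2

Negative Z-row entries: x1: -4, x2: -9.
The most negative is -9 in column x2, so x2 enters.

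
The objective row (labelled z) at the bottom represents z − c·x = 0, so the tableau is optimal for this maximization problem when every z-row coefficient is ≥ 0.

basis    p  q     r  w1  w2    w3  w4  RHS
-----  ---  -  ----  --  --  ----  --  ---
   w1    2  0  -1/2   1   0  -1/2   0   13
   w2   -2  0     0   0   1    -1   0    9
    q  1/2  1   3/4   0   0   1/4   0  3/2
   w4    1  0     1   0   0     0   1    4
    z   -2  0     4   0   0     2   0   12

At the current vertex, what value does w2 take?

9

w2 is basic (row 2); its value is the RHS of that row, 9.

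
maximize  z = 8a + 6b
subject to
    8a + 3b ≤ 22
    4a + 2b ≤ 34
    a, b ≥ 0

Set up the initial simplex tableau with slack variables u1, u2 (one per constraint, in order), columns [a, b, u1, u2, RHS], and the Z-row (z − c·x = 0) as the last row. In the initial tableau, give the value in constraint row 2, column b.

2

Constraint 2 has coefficient 2 on b.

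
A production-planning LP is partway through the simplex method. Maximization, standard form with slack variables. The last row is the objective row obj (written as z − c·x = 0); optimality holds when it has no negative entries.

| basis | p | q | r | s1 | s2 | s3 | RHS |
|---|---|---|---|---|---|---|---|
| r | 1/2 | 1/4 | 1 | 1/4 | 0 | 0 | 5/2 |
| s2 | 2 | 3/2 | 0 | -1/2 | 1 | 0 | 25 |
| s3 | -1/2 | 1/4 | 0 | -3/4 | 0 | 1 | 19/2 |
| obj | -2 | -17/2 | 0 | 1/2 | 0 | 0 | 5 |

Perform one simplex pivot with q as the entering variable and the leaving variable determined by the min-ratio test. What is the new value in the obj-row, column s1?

Ratio test on column q — row 1: (5/2)/(1/4) = 10; row 2: 25/(3/2) = 50/3; row 3: (19/2)/(1/4) = 38. Minimum is 10 at row 1 (r leaves); pivot element 1/4.
Divide row 1 by 1/4; eliminate column q from the other rows.
obj-row update in column s1: 1/2 − (-17/2)·1 = 9.

9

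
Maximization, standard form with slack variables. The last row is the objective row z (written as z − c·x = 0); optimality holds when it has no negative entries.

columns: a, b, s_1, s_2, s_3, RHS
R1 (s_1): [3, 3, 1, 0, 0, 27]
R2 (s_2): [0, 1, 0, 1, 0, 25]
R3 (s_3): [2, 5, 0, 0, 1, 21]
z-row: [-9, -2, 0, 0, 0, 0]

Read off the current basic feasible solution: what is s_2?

s_2 is basic (row 2); its value is the RHS of that row, 25.

25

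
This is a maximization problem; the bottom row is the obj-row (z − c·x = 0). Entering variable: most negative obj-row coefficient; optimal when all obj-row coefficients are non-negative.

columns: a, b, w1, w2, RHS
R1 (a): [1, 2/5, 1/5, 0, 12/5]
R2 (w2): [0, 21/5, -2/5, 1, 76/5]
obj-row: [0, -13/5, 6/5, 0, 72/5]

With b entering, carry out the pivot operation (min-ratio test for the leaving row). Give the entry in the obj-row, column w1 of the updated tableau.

Ratio test on column b — row 1: (12/5)/(2/5) = 6; row 2: (76/5)/(21/5) = 76/21. Minimum is 76/21 at row 2 (w2 leaves); pivot element 21/5.
Divide row 2 by 21/5; eliminate column b from the other rows.
obj-row update in column w1: 6/5 − (-13/5)·(-2/21) = 20/21.

20/21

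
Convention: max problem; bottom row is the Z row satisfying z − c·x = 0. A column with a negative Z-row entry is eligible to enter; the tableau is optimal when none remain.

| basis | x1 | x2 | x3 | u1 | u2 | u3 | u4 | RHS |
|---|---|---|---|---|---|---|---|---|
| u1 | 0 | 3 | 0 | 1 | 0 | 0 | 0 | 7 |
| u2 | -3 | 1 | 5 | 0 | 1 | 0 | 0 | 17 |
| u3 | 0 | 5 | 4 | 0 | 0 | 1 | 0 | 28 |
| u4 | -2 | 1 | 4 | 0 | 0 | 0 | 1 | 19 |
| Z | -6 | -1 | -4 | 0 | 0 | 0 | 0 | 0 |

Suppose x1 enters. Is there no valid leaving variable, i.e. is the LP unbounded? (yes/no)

Every constraint-row entry in column x1 is ≤ 0, so increasing x1 is unbounded.

yes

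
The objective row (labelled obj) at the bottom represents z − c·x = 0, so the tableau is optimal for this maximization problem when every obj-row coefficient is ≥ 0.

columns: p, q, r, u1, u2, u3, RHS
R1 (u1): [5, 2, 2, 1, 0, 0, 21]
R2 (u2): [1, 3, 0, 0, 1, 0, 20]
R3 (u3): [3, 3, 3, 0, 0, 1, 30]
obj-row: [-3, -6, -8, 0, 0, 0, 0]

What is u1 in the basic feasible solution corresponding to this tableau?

21

u1 is basic (row 1); its value is the RHS of that row, 21.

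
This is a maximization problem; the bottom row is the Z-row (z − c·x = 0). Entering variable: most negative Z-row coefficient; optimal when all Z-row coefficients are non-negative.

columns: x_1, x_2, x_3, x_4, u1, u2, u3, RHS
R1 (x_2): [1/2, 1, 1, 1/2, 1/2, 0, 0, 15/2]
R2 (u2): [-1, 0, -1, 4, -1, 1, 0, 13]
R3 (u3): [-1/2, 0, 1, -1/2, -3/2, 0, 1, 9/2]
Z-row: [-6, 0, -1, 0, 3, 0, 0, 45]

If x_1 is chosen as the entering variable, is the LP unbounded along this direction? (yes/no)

Column x_1 has positive entries in row(s) 1, so the ratio test bounds it — not unbounded.

no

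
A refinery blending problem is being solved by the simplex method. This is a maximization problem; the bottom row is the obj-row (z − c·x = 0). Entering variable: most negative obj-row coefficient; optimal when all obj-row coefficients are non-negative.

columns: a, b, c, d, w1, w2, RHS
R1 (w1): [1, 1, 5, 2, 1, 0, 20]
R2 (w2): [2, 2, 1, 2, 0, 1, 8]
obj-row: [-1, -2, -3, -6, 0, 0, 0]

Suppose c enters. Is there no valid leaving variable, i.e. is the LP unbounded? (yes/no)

no

Column c has positive entries in row(s) 1, 2, so the ratio test bounds it — not unbounded.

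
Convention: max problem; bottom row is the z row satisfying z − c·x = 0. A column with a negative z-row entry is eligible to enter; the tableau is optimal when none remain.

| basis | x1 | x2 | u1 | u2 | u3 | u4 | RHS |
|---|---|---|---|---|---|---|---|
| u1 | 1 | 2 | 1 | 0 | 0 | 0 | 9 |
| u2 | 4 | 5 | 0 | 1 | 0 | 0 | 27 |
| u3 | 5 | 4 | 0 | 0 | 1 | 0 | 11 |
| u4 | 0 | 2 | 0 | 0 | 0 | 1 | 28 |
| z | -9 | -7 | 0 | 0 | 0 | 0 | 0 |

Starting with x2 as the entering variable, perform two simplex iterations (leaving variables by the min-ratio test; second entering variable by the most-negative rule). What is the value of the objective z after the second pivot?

99/5

Ratio test on column x2 — row 1: 9/2 = 9/2; row 2: 27/5 = 27/5; row 3: 11/4 = 11/4; row 4: 28/2 = 14. Minimum is 11/4 at row 3 (u3 leaves); pivot element 4.
Pivot on row 3; the z-row RHS becomes 0 − (-7)·(11/4) = 77/4.
Next entering variable (most negative z-row entry -1/4): x1.
Ratio test on column x1 — row 1: entry -3/2 ≤ 0; row 2: entry -9/4 ≤ 0; row 3: (11/4)/(5/4) = 11/5; row 4: entry -5/2 ≤ 0. Minimum is 11/5 at row 3 (x2 leaves); pivot element 5/4.
After the second pivot the z-row RHS is 77/4 − (-1/4)·(11/5) = 99/5.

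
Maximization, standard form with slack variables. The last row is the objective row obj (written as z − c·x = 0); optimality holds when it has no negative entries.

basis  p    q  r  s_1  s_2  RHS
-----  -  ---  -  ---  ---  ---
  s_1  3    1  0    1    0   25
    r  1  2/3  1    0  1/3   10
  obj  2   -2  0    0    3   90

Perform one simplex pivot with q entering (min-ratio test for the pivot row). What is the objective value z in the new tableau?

Ratio test on column q — row 1: 25/1 = 25; row 2: 10/(2/3) = 15. Minimum is 15 at row 2 (r leaves); pivot element 2/3.
Pivot on row 2; the obj-row RHS becomes 90 − (-2)·15 = 120.

120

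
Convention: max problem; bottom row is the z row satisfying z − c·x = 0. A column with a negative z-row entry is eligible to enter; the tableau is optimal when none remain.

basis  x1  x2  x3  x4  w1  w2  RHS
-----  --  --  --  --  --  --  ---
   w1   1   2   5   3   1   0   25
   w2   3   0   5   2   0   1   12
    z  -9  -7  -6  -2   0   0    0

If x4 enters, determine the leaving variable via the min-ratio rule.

w2

Column x4 entries and ratios — w1: 25/3 = 25/3; w2: 12/2 = 6.
Smallest ratio is 6 in the row of w2, so w2 leaves.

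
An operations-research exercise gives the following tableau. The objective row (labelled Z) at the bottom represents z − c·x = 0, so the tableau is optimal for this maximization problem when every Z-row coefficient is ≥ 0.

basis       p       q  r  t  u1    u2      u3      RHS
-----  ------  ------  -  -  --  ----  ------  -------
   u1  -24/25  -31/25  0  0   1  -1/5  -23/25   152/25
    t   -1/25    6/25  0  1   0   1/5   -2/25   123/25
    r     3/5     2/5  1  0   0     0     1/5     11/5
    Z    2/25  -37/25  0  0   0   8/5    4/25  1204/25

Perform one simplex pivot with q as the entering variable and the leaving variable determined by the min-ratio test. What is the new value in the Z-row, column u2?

8/5

Ratio test on column q — row 1: entry -31/25 ≤ 0; row 2: (123/25)/(6/25) = 41/2; row 3: (11/5)/(2/5) = 11/2. Minimum is 11/2 at row 3 (r leaves); pivot element 2/5.
Divide row 3 by 2/5; eliminate column q from the other rows.
Z-row update in column u2: 8/5 − (-37/25)·0 = 8/5.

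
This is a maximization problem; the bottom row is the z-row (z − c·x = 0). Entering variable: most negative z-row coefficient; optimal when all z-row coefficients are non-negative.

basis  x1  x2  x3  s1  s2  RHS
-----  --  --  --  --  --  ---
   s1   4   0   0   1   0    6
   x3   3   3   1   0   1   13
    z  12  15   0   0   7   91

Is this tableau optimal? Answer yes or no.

yes

Every z-row coefficient is ≥ 0, so the tableau is optimal.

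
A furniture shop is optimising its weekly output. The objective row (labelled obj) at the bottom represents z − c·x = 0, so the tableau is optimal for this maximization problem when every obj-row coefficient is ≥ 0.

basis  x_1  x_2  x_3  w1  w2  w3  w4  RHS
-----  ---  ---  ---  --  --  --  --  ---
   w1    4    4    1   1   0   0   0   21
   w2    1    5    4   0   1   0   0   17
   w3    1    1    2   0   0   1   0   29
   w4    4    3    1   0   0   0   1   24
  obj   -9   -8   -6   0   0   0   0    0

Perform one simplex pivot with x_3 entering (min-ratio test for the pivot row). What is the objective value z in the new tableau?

51/2

Ratio test on column x_3 — row 1: 21/1 = 21; row 2: 17/4 = 17/4; row 3: 29/2 = 29/2; row 4: 24/1 = 24. Minimum is 17/4 at row 2 (w2 leaves); pivot element 4.
Pivot on row 2; the obj-row RHS becomes 0 − (-6)·(17/4) = 51/2.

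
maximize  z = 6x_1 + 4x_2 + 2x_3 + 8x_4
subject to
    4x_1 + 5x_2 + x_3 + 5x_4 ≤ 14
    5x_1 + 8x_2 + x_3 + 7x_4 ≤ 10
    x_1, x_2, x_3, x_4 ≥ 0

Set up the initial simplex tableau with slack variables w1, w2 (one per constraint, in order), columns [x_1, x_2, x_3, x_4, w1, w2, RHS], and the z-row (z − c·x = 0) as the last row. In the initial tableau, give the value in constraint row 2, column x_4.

7

Constraint 2 has coefficient 7 on x_4.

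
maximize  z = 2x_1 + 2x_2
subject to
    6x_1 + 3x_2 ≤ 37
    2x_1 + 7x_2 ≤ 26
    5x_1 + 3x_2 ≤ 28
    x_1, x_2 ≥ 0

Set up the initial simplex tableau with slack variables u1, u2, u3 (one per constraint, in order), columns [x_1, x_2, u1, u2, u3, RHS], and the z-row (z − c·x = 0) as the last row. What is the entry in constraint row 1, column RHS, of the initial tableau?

37

The RHS of constraint 1 is b_1 = 37.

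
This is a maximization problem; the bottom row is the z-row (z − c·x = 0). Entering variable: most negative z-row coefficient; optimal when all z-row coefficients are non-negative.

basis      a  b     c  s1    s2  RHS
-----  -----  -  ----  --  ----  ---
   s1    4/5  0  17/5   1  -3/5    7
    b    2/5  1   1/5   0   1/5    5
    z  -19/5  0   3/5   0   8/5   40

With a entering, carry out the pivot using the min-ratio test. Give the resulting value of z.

293/4

Ratio test on column a — row 1: 7/(4/5) = 35/4; row 2: 5/(2/5) = 25/2. Minimum is 35/4 at row 1 (s1 leaves); pivot element 4/5.
Pivot on row 1; the z-row RHS becomes 40 − (-19/5)·(35/4) = 293/4.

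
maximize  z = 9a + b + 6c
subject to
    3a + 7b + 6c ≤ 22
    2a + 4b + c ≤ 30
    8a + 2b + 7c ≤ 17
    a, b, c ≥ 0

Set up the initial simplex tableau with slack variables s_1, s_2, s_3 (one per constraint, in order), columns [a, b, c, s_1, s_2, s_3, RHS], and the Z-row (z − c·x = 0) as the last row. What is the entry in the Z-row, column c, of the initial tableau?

-6

The Z-row carries the negated objective coefficients: the c entry is -6.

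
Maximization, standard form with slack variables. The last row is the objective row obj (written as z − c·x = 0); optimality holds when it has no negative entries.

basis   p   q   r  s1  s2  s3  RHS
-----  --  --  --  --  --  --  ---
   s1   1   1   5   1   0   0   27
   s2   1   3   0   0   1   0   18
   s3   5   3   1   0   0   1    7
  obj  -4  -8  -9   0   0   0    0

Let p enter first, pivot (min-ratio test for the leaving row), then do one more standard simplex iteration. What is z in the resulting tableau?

Ratio test on column p — row 1: 27/1 = 27; row 2: 18/1 = 18; row 3: 7/5 = 7/5. Minimum is 7/5 at row 3 (s3 leaves); pivot element 5.
Pivot on row 3; the obj-row RHS becomes 0 − (-4)·(7/5) = 28/5.
Next entering variable (most negative obj-row entry -41/5): r.
Ratio test on column r — row 1: (128/5)/(24/5) = 16/3; row 2: entry -1/5 ≤ 0; row 3: (7/5)/(1/5) = 7. Minimum is 16/3 at row 1 (s1 leaves); pivot element 24/5.
After the second pivot the obj-row RHS is 28/5 − (-41/5)·(16/3) = 148/3.

148/3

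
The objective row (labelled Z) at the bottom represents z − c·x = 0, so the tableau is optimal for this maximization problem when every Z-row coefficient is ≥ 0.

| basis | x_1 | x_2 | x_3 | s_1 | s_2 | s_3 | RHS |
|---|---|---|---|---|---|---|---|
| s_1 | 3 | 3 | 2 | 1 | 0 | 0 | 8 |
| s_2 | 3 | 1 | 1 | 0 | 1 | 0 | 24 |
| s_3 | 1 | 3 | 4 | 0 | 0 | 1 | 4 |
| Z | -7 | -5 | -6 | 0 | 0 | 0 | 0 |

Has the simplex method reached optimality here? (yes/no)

no

The Z-row has a negative entry -7 in column x_1, so it is not optimal.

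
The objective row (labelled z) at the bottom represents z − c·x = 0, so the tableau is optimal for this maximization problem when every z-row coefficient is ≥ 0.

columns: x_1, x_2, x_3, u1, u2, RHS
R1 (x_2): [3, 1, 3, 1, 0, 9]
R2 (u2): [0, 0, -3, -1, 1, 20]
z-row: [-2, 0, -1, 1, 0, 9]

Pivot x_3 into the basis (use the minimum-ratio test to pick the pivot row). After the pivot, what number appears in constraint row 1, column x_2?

Ratio test on column x_3 — row 1: 9/3 = 3; row 2: entry -3 ≤ 0. Minimum is 3 at row 1 (x_2 leaves); pivot element 3.
Divide row 1 by 3; eliminate column x_3 from the other rows.
In the new row 1, the x_2 entry is the old entry divided by the pivot: 1/3 = 1/3.

1/3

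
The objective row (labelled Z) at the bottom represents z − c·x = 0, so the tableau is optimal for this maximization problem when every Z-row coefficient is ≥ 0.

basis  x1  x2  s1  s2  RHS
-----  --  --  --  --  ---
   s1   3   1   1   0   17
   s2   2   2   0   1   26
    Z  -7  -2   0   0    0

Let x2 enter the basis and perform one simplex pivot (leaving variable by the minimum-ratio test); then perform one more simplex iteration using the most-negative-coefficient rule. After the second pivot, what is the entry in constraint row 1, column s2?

Ratio test on column x2 — row 1: 17/1 = 17; row 2: 26/2 = 13. Minimum is 13 at row 2 (s2 leaves); pivot element 2.
Divide row 2 by 2; eliminate column x2 from the other rows.
Second iteration: most negative Z-row entry is -5 in column x1, so x1 enters.
Ratio test on column x1 — row 1: 4/2 = 2; row 2: 13/1 = 13. Minimum is 2 at row 1 (s1 leaves); pivot element 2.
Divide row 1 by 2; eliminate column x1 from the other rows.
After both pivots, the entry at constraint row 1, column s2 is -1/4.

-1/4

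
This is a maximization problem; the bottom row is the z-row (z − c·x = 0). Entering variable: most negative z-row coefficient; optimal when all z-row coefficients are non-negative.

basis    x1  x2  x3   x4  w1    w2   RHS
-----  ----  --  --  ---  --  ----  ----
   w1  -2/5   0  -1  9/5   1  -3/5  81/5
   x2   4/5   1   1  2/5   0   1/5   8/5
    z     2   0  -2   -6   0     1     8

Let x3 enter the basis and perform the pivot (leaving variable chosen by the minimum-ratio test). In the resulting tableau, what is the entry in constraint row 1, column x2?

1

Ratio test on column x3 — row 1: entry -1 ≤ 0; row 2: (8/5)/1 = 8/5. Minimum is 8/5 at row 2 (x2 leaves); pivot element 1.
Divide row 2 by 1; eliminate column x3 from the other rows.
Row 1 update in column x2: 0 − (-1)·1 = 1.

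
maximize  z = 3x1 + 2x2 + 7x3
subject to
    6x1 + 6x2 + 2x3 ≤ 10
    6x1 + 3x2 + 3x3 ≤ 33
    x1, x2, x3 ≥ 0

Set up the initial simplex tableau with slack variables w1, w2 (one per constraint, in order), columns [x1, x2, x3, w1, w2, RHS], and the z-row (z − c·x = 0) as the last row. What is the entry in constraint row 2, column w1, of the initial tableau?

0

Slack w1 belongs to constraint 1; its column is the unit vector e_1, so the entry in row 2 is 0.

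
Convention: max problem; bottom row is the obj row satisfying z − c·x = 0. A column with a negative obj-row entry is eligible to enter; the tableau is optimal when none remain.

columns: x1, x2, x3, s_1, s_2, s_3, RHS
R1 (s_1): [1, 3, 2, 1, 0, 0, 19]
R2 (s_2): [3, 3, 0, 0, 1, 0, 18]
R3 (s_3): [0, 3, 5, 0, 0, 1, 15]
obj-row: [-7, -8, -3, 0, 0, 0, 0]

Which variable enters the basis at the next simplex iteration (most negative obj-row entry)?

x2

Negative obj-row entries: x1: -7, x2: -8, x3: -3.
The most negative is -8 in column x2, so x2 enters.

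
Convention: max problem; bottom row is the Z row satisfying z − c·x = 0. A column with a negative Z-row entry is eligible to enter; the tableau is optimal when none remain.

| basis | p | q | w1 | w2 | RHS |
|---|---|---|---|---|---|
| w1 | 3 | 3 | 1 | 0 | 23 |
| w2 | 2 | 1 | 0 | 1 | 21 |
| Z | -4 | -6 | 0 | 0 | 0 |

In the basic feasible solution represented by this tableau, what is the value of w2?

21

w2 is basic (row 2); its value is the RHS of that row, 21.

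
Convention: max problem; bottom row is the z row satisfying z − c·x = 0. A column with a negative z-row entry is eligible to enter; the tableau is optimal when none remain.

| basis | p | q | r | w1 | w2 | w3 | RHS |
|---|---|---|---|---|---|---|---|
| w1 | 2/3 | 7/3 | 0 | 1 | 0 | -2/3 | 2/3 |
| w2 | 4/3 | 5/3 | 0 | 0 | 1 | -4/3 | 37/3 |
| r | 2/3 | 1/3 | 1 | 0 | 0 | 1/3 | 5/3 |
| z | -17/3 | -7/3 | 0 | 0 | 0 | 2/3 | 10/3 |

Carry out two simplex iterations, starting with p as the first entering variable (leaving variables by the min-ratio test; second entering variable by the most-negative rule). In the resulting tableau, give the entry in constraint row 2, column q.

Ratio test on column p — row 1: (2/3)/(2/3) = 1; row 2: (37/3)/(4/3) = 37/4; row 3: (5/3)/(2/3) = 5/2. Minimum is 1 at row 1 (w1 leaves); pivot element 2/3.
Divide row 1 by 2/3; eliminate column p from the other rows.
Second iteration: most negative z-row entry is -5 in column w3, so w3 enters.
Ratio test on column w3 — row 1: entry -1 ≤ 0; row 2: entry 0 ≤ 0; row 3: 1/1 = 1. Minimum is 1 at row 3 (r leaves); pivot element 1.
Divide row 3 by 1; eliminate column w3 from the other rows.
After both pivots, the entry at constraint row 2, column q is -3.

-3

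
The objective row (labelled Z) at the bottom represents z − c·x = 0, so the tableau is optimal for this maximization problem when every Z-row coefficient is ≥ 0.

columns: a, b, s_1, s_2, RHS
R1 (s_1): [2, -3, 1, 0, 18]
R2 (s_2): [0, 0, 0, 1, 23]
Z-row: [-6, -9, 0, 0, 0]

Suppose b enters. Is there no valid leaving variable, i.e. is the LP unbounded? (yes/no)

yes

Every constraint-row entry in column b is ≤ 0, so increasing b is unbounded.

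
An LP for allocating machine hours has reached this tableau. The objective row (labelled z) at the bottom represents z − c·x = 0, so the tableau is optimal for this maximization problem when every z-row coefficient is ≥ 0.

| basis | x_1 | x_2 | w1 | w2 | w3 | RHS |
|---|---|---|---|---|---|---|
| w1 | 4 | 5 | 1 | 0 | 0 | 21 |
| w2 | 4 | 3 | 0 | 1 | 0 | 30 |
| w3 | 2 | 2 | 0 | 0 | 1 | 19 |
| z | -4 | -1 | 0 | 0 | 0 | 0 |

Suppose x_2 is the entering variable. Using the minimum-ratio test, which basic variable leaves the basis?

w1

Column x_2 entries and ratios — w1: 21/5 = 21/5; w2: 30/3 = 10; w3: 19/2 = 19/2.
Smallest ratio is 21/5 in the row of w1, so w1 leaves.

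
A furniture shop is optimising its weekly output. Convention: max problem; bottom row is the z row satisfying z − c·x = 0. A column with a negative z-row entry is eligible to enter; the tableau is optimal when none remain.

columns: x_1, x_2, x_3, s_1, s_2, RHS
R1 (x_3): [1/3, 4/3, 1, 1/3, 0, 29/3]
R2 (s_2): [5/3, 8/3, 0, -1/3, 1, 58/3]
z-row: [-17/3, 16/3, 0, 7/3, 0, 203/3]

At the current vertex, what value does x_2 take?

x_2 is not in the basis, so in the current basic feasible solution x_2 = 0.

0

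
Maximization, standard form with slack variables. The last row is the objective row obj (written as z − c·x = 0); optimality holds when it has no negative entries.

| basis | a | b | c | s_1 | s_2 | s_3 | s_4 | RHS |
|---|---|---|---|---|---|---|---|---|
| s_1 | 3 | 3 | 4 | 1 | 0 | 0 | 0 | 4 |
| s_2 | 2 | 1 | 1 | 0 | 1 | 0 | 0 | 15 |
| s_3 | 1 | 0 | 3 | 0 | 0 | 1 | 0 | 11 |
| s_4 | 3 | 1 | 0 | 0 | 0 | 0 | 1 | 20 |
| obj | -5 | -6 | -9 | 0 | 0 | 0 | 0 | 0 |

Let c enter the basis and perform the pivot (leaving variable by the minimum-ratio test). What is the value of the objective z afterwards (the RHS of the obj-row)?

9

Ratio test on column c — row 1: 4/4 = 1; row 2: 15/1 = 15; row 3: 11/3 = 11/3; row 4: entry 0 ≤ 0. Minimum is 1 at row 1 (s_1 leaves); pivot element 4.
Pivot on row 1; the obj-row RHS becomes 0 − (-9)·1 = 9.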